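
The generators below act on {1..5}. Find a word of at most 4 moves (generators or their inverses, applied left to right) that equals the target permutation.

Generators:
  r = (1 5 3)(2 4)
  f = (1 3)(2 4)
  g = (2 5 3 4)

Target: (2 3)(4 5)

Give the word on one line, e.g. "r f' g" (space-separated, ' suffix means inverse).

  after g': (2 4 3 5)
  after g': (2 3)(4 5)

g' g'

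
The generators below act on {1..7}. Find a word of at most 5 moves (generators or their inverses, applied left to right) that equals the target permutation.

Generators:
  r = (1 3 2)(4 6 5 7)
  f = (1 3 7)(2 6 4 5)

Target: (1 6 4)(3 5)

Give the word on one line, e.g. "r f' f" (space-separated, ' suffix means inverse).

  after r': (1 2 3)(4 7 5 6)
  after f': (1 5 2)(3 7 4)
  after r': (1 6 4)(3 5)

r' f' r'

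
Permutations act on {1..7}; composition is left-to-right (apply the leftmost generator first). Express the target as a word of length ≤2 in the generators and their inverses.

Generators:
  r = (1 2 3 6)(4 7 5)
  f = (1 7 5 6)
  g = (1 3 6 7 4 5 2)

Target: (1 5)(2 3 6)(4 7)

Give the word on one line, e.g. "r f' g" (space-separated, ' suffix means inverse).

  after f: (1 7 5 6)
  after r: (1 5)(2 3 6)(4 7)

f r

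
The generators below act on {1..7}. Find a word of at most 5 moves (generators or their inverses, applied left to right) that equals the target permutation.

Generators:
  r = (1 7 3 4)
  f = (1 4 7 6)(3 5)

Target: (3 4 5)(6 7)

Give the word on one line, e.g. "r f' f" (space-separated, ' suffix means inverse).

  after r: (1 7 3 4)
  after r: (1 3)(4 7)
  after r: (1 4 3 7)
  after f': (3 4 5)(6 7)

r r r f'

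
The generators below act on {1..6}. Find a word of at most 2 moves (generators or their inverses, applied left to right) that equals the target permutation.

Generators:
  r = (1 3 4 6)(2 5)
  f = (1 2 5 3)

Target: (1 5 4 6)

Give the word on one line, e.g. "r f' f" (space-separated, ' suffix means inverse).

  after f: (1 2 5 3)
  after r: (1 5 4 6)

f r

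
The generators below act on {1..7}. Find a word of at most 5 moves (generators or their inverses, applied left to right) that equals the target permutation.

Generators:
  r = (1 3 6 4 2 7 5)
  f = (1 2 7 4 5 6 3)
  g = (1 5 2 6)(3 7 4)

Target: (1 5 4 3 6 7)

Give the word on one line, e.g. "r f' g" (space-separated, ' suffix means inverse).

  after f': (1 3 6 5 4 7 2)
  after r': (2 5 6 7 4)
  after f: (1 2 6 4 7 5 3)
  after g': (1 5 4 3 6 7)

f' r' f g'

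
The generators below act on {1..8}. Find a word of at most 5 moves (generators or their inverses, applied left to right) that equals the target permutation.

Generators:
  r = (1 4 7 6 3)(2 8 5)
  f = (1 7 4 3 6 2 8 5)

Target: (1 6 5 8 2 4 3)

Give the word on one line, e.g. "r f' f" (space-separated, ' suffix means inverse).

  after f': (1 5 8 2 6 3 4 7)
  after r: (1 2 3 7 4 6)
  after f': (1 6 5 8 2 4 3)

f' r f'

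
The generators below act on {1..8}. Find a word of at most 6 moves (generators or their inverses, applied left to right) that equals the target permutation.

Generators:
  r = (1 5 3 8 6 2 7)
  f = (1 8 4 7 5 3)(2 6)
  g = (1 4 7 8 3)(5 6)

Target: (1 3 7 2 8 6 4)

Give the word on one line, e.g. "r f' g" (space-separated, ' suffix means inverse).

  after f: (1 8 4 7 5 3)(2 6)
  after g': (1 7 6 2 5 8)
  after r: (2 3 8 5 6 7)
  after g': (1 3 7 2 8 6 4)

f g' r g'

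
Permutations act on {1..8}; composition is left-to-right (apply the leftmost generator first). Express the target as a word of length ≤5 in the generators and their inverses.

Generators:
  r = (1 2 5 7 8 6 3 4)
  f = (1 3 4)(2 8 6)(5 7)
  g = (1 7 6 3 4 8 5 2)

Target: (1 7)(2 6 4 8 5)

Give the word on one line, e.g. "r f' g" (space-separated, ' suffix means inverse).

r' g' r f g

  after r': (1 4 3 6 8 7 5 2)
  after g': (1 3 7 8)(4 6)
  after r: (1 4 3 8 2 5 7 6)
  after f: (2 7)(3 6)
  after g: (1 7)(2 6 4 8 5)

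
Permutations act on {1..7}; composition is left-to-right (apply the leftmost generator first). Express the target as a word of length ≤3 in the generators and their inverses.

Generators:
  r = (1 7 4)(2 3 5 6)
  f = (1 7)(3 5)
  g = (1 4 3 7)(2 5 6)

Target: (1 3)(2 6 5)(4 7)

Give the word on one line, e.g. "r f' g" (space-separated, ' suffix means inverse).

  after g: (1 4 3 7)(2 5 6)
  after g: (1 3)(2 6 5)(4 7)

g g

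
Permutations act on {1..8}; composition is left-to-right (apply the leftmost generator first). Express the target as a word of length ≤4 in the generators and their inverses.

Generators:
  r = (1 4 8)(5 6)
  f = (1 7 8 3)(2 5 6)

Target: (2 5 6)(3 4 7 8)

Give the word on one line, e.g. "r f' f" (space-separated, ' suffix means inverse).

r f' r'

  after r: (1 4 8)(5 6)
  after f': (1 4 7)(2 6)(3 8)
  after r': (2 5 6)(3 4 7 8)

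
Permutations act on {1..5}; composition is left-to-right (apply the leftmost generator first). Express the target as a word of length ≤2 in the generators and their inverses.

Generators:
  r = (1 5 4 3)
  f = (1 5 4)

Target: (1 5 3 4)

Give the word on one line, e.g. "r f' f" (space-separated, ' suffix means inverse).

  after f': (1 4 5)
  after r': (1 5 3 4)

f' r'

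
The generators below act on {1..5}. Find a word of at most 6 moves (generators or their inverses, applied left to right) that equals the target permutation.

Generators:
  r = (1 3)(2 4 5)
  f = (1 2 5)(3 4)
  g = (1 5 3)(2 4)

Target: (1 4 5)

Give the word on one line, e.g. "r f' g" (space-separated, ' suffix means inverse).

  after f: (1 2 5)(3 4)
  after r: (1 4)(3 5)
  after g': (1 2 4 3)
  after g': (1 4 5)

f r g' g'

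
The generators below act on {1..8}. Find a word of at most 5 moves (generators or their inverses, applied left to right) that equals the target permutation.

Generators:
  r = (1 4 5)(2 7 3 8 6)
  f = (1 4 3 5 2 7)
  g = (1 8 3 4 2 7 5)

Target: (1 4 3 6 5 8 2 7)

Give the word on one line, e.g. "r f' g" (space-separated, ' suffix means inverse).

  after r: (1 4 5)(2 7 3 8 6)
  after r: (1 5 4)(2 3 6 7 8)
  after f: (1 2 5 3 6)(7 8)
  after g': (1 4 3 6 5 8 2 7)

r r f g'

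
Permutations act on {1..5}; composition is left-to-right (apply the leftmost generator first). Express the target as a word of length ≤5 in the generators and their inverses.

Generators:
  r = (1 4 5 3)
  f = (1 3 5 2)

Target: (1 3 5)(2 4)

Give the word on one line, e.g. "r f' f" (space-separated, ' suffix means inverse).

r' f' r'

  after r': (1 3 5 4)
  after f': (2 5 4)
  after r': (1 3 5)(2 4)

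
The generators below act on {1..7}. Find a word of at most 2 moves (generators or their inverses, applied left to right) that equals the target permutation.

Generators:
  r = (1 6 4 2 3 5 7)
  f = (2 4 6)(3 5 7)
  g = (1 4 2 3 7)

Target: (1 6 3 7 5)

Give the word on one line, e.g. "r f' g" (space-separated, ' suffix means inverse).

f r

  after f: (2 4 6)(3 5 7)
  after r: (1 6 3 7 5)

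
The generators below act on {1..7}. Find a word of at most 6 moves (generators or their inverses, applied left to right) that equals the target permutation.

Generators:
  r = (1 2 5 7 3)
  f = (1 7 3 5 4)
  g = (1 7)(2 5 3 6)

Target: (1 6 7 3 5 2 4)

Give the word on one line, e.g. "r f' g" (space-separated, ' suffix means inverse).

g g f f g

  after g: (1 7)(2 5 3 6)
  after g: (2 3)(5 6)
  after f: (1 7 3 2 5 6 4)
  after f: (1 3 2 4 7 5 6)
  after g: (1 6 7 3 5 2 4)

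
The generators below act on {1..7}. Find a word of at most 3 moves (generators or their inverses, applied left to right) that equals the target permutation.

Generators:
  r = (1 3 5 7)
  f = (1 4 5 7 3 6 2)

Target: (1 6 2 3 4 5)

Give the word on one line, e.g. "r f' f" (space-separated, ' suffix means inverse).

f' r' f'

  after f': (1 2 6 3 7 5 4)
  after r': (1 2 6)(3 5 4 7)
  after f': (1 6 2 3 4 5)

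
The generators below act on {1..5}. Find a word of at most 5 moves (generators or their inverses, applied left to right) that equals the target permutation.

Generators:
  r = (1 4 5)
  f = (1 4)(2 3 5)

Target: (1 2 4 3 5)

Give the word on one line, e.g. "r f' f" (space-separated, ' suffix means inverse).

r f r' f r'

  after r: (1 4 5)
  after f: (2 3 5 4)
  after r': (1 5)(2 3 4)
  after f: (1 2 5 4 3)
  after r': (1 2 4 3 5)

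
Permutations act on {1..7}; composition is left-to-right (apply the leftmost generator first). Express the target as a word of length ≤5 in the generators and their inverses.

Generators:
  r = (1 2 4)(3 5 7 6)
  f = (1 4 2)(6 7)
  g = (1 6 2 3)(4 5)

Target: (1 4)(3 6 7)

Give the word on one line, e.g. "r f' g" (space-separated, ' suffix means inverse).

  after f: (1 4 2)(6 7)
  after g: (1 5 4 3)(2 6 7)
  after g: (1 4)(3 6 7)

f g g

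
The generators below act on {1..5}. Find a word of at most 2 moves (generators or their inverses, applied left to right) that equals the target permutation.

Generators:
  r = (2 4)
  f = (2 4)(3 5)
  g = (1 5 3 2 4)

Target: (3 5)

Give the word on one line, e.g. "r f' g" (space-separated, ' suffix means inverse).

  after f: (2 4)(3 5)
  after r': (3 5)

f r'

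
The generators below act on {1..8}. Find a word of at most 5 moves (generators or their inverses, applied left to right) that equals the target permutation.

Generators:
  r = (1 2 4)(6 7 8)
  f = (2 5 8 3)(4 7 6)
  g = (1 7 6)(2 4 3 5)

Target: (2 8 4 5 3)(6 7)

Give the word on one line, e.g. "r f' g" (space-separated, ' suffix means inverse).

r' g' r'

  after r': (1 4 2)(6 8 7)
  after g': (1 2 6 8)(3 4 5)
  after r': (2 8 4 5 3)(6 7)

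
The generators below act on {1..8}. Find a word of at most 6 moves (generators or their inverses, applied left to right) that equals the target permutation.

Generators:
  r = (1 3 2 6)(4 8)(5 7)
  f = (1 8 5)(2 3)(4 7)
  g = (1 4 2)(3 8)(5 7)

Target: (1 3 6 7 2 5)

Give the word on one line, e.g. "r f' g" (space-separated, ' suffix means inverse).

  after f: (1 8 5)(2 3)(4 7)
  after r: (1 4 5 3 6)(7 8)
  after g: (1 2)(3 6 4 7)(5 8)
  after f': (1 3 6 7 2 5)

f r g f'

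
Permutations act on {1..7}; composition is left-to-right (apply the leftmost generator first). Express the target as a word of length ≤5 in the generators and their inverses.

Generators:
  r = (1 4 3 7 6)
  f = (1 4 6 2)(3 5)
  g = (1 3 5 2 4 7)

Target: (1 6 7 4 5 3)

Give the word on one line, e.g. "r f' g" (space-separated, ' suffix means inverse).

g' f' g' f g'

  after g': (1 7 4 2 5 3)
  after f': (1 7)(2 3)(4 6)
  after g': (1 4 6 2)(3 5)
  after f: (1 6)(2 4)
  after g': (1 6 7 4 5 3)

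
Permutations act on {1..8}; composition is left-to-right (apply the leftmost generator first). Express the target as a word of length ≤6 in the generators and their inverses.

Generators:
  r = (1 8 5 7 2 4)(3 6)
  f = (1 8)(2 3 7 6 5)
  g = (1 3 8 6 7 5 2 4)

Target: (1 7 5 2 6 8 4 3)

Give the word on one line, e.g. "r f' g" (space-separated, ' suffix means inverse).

  after r': (1 4 2 7 5 8)(3 6)
  after f: (1 4 3 5)(2 6 7)
  after r': (1 2 3 8)(4 6 5)
  after r': (1 7 5 2 6 8 4 3)

r' f r' r'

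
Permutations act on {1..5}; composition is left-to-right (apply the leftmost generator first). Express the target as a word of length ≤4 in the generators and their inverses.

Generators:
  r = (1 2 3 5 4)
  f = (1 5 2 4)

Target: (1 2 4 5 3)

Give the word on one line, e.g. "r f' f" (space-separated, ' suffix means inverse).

f r f'

  after f: (1 5 2 4)
  after r: (1 4 2)(3 5)
  after f': (1 2 4 5 3)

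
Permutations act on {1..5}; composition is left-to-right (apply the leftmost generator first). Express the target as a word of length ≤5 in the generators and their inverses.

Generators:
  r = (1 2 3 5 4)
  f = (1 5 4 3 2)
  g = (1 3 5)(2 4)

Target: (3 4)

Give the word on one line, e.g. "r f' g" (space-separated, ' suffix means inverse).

f' g f' f'

  after f': (1 2 3 4 5)
  after g: (1 4)(2 5 3)
  after f': (1 5 4 2)
  after f': (3 4)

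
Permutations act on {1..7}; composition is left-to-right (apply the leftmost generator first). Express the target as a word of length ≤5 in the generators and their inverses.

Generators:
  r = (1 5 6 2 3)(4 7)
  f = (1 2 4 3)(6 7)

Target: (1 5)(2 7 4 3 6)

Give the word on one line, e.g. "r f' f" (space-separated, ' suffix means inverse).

f' r' r' r' f'

  after f': (1 3 4 2)(6 7)
  after r': (1 2 3 7 5)(4 6)
  after r': (1 6 7)(3 4 5)
  after r': (1 5 2 6 4)(3 7)
  after f': (1 5)(2 7 4 3 6)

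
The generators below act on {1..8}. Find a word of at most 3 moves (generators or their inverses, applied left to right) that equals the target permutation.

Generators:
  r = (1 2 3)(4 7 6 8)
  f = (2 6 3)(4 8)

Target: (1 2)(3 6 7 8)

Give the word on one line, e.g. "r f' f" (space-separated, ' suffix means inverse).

r' f

  after r': (1 3 2)(4 8 6 7)
  after f: (1 2)(3 6 7 8)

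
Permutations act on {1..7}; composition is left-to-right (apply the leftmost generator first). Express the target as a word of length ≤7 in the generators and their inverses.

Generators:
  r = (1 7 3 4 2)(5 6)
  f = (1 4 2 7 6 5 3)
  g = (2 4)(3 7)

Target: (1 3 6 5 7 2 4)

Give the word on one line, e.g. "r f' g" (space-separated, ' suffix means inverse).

  after g: (2 4)(3 7)
  after r: (1 7 4)(5 6)
  after f': (1 2 4 3 5 7)
  after g: (1 4 7)(3 5)
  after r': (1 3 6 5 7 2 4)

g r f' g r'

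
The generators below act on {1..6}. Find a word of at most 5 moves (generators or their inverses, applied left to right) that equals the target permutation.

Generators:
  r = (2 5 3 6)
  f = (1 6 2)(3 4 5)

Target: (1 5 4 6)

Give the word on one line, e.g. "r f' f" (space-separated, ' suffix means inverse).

  after f: (1 6 2)(3 4 5)
  after f: (1 2 6)(3 5 4)
  after r: (1 5 4 6)

f f r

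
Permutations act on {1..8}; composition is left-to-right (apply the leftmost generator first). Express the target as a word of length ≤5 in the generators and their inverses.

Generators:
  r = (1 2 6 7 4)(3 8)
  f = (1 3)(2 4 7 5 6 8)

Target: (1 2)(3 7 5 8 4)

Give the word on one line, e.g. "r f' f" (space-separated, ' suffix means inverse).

  after f': (1 3)(2 8 6 5 7 4)
  after r': (1 8 2 3 4)(5 6)
  after f: (1 2)(3 7 5 8 4)

f' r' f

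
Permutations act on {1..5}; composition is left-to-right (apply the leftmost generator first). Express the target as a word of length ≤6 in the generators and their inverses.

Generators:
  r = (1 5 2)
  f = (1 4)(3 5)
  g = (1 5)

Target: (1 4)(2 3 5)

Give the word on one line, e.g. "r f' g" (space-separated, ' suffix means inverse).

  after g': (1 5)
  after r': (2 5)
  after f: (1 4)(2 3 5)
  after g': (1 4 5 2 3)
  after g': (1 4)(2 3 5)

g' r' f g' g'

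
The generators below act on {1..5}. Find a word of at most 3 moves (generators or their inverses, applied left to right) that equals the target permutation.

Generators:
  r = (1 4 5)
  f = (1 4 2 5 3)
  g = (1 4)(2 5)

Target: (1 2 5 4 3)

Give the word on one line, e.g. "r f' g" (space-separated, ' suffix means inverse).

  after r': (1 5 4)
  after f': (1 2 4 3 5)
  after r: (1 2 5 4 3)

r' f' r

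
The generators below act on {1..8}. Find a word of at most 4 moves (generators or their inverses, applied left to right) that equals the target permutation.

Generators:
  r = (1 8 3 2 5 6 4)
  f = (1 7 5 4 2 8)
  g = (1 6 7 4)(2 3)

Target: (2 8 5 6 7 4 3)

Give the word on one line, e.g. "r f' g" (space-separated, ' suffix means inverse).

f r' f'

  after f: (1 7 5 4 2 8)
  after r': (1 7 2)(3 8 4)(5 6)
  after f': (2 8 5 6 7 4 3)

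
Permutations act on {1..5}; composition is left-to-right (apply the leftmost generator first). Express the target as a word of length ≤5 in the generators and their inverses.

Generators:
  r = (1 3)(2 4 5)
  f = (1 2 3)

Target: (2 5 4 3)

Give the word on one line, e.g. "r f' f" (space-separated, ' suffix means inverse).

r' f' f'

  after r': (1 3)(2 5 4)
  after f': (1 2 5 4)
  after f': (2 5 4 3)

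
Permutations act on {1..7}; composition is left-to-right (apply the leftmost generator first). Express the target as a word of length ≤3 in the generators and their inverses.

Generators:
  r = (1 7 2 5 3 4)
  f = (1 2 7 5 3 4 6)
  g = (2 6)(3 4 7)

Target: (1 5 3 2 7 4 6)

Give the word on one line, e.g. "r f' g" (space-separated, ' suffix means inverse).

r g f'

  after r: (1 7 2 5 3 4)
  after g: (1 3 7 6 2 5 4)
  after f': (1 5 3 2 7 4 6)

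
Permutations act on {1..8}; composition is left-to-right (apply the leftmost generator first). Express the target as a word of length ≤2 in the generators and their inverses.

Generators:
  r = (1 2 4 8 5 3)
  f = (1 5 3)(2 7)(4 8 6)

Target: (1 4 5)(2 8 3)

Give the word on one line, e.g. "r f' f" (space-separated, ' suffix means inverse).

r r

  after r: (1 2 4 8 5 3)
  after r: (1 4 5)(2 8 3)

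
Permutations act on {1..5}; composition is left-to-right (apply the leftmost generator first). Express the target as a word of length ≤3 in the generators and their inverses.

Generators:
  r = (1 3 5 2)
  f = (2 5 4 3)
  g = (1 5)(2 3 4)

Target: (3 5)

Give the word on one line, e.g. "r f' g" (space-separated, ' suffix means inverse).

  after r': (1 2 5 3)
  after f: (1 5 2 4 3)
  after g: (3 5)

r' f g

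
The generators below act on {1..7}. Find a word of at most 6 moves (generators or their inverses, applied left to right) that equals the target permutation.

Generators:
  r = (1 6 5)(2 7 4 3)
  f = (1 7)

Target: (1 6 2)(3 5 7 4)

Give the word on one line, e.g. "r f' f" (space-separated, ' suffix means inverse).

  after r: (1 6 5)(2 7 4 3)
  after f': (1 6 5 7 4 3 2)
  after r: (1 5 4 2 6)(3 7)
  after f': (1 5 4 2 6 7 3)
  after r': (1 6 2)(3 5 7 4)

r f' r f' r'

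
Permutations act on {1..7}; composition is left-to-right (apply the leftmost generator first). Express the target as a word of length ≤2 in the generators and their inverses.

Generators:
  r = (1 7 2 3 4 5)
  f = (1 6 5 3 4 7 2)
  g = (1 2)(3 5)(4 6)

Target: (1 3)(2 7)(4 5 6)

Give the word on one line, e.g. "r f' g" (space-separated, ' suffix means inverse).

r' g

  after r': (1 5 4 3 2 7)
  after g: (1 3)(2 7)(4 5 6)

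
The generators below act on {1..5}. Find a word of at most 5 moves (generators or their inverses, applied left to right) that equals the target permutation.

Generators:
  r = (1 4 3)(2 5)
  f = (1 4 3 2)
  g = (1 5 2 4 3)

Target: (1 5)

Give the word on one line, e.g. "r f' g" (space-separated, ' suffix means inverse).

  after f': (1 2 3 4)
  after r: (1 5 2)
  after r: (1 2 4 3)
  after g': (1 5)

f' r r g'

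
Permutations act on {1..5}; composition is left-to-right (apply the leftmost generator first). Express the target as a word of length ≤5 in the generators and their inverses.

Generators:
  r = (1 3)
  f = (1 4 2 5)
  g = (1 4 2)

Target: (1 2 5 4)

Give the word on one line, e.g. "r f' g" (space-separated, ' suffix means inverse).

f g' g'

  after f: (1 4 2 5)
  after g': (2 5)
  after g': (1 2 5 4)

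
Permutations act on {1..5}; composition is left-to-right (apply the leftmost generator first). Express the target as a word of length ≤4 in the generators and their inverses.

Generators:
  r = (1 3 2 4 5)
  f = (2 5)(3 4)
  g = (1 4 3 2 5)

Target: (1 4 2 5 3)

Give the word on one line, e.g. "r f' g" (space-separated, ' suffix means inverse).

  after g': (1 5 2 3 4)
  after r: (3 5 4)
  after g: (1 4 2 5 3)

g' r g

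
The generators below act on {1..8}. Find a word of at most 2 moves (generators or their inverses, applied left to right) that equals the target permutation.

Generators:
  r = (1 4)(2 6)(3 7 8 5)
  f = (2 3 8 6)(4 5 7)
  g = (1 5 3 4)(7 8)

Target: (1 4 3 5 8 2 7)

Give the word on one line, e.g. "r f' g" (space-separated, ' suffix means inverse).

f r

  after f: (2 3 8 6)(4 5 7)
  after r: (1 4 3 5 8 2 7)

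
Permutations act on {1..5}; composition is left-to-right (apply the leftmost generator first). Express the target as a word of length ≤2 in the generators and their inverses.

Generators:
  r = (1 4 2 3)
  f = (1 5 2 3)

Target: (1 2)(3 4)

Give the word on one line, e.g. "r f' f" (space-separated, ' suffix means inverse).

r r

  after r: (1 4 2 3)
  after r: (1 2)(3 4)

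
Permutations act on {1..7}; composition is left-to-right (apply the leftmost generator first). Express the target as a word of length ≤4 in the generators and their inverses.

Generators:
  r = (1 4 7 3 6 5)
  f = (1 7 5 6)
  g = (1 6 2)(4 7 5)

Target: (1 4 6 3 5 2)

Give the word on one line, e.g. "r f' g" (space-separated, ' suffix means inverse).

r' g' g'

  after r': (1 5 6 3 7 4)
  after g': (1 7 5)(2 6 3 4)
  after g': (1 4 6 3 5 2)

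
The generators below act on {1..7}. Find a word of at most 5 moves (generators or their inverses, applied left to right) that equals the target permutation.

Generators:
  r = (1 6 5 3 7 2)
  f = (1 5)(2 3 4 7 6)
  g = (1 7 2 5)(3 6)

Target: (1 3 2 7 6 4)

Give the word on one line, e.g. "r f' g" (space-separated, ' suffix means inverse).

  after f': (1 5)(2 6 7 4 3)
  after r: (1 3)(2 5 6)(4 7)
  after f: (1 4 6 3 5 2)
  after r: (1 4 5)(2 6 7)
  after f': (1 3 2 7 6 4)

f' r f r f'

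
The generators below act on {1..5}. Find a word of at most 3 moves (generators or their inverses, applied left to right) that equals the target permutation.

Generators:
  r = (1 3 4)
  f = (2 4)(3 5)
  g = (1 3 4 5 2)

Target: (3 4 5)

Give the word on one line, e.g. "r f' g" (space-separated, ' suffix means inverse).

f' r g'

  after f': (2 4)(3 5)
  after r: (1 3 5 4 2)
  after g': (3 4 5)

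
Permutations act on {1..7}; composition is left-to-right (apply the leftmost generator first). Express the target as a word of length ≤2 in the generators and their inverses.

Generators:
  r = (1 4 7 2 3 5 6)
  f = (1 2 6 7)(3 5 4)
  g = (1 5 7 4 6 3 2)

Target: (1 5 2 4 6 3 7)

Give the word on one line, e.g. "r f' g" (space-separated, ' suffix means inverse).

r' r'

  after r': (1 6 5 3 2 7 4)
  after r': (1 5 2 4 6 3 7)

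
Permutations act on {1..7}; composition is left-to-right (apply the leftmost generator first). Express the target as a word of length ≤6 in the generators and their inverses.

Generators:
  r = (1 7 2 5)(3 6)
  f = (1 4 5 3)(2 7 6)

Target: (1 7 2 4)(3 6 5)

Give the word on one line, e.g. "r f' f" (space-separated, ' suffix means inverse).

  after f': (1 3 5 4)(2 6 7)
  after r': (1 6)(2 3)(4 5)
  after f: (1 2)(3 7 6 4)
  after f: (1 7 2 4)(3 6 5)

f' r' f f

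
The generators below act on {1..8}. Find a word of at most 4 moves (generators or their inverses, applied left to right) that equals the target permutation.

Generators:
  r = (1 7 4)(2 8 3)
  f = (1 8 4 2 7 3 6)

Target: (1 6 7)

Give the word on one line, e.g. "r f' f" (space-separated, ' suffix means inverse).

r' f' r f

  after r': (1 4 7)(2 3 8)
  after f': (1 8 4 2 7 6 3)
  after r: (1 3 7 6 2 4 8)
  after f: (1 6 7)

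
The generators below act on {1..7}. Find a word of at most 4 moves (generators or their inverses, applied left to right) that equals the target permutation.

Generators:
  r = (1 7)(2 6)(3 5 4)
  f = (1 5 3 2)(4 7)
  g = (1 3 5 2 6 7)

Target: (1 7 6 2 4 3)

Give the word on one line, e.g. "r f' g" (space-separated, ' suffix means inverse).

g' r' r'

  after g': (1 7 6 2 5 3)
  after r': (2 3 7)(4 5)
  after r': (1 7 6 2 4 3)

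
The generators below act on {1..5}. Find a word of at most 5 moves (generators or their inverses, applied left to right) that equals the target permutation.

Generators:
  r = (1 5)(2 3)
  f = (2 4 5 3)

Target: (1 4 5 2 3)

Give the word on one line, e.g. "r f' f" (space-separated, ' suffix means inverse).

  after f': (2 3 5 4)
  after r': (1 5 4 3)
  after f': (1 4 5 2 3)

f' r' f'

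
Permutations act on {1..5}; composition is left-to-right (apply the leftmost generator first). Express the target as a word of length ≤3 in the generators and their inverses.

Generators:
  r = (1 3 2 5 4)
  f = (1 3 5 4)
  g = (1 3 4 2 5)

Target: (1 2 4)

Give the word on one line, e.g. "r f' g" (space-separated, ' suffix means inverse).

  after r': (1 4 5 2 3)
  after g: (1 2 4)

r' g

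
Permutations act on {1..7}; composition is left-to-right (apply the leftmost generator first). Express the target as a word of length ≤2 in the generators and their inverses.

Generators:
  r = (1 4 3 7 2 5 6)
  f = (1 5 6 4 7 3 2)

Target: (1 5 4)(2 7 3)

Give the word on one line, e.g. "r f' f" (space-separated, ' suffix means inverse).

f' r

  after f': (1 2 3 7 4 6 5)
  after r: (1 5 4)(2 7 3)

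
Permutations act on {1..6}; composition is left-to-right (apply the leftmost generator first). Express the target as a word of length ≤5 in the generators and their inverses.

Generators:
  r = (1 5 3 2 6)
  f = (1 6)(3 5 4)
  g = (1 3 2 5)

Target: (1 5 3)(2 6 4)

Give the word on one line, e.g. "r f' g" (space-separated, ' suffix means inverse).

f' r f' f' g'

  after f': (1 6)(3 4 5)
  after r: (2 6 5)(3 4)
  after f': (1 6 3 5 2)
  after f': (2 6 4 5)
  after g': (1 5 3)(2 6 4)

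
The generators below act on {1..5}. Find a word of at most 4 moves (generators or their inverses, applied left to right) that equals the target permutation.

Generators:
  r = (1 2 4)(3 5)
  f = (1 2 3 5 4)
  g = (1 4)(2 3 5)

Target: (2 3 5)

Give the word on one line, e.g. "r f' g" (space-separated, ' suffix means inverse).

  after g': (1 4)(2 5 3)
  after g': (2 3 5)

g' g'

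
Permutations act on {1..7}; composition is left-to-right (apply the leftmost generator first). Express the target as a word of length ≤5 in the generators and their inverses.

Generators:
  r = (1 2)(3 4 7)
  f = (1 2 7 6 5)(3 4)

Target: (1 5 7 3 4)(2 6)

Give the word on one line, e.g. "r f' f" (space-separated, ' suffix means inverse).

  after r: (1 2)(3 4 7)
  after f': (2 5 6 7 4)
  after f': (1 5 7 3 4)(2 6)

r f' f'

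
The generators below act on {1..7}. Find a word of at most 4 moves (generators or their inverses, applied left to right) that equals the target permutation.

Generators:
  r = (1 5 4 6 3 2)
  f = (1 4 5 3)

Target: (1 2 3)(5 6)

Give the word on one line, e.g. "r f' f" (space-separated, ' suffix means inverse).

  after f': (1 3 5 4)
  after r: (1 2)(3 4 5 6)
  after f': (1 2 3)(5 6)

f' r f'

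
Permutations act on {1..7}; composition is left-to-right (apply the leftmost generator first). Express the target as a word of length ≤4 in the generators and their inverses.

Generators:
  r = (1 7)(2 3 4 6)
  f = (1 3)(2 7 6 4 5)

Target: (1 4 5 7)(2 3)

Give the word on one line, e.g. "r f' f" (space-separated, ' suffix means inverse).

  after r: (1 7)(2 3 4 6)
  after f: (1 6 7 3 5 2)
  after f: (1 4 5 7)(2 3)

r f f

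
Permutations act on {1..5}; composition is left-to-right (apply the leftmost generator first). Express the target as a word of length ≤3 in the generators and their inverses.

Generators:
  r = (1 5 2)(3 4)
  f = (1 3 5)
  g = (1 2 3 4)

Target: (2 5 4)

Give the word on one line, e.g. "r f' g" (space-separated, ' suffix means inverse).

  after r': (1 2 5)(3 4)
  after g': (2 5 4)

r' g'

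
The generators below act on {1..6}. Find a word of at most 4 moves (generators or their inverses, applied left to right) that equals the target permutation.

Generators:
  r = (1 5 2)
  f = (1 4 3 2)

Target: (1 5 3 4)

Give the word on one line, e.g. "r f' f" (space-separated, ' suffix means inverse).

  after r': (1 2 5)
  after r': (1 5 2)
  after f': (1 5 3 4)

r' r' f'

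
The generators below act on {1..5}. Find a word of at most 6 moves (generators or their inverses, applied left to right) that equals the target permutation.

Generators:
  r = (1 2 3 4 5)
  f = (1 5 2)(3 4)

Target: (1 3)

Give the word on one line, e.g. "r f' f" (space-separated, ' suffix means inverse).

  after r: (1 2 3 4 5)
  after r: (1 3 5 2 4)
  after f: (1 4 5)(2 3)
  after r': (1 3)

r r f r'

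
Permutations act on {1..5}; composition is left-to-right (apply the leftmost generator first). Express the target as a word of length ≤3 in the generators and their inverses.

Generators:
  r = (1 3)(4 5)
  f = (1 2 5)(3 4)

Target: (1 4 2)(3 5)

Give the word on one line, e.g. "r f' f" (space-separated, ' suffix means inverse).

  after r: (1 3)(4 5)
  after f': (1 4 2)(3 5)

r f'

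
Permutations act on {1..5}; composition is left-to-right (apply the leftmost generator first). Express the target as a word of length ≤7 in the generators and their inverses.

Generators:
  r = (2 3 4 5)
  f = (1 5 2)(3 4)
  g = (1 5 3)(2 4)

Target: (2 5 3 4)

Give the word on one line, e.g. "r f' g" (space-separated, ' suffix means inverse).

  after g: (1 5 3)(2 4)
  after f: (1 2 3 5 4)
  after r': (1 5 3 4)
  after f: (1 2)(4 5)
  after f: (2 5 3 4)

g f r' f f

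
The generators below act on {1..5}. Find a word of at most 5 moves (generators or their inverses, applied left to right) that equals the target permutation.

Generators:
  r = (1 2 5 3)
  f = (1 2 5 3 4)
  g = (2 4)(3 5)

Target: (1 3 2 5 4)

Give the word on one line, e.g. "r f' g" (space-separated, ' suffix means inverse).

  after g: (2 4)(3 5)
  after r: (1 2 4 5)
  after f': (2 3 5 4)
  after r': (1 3 2 5 4)

g r f' r'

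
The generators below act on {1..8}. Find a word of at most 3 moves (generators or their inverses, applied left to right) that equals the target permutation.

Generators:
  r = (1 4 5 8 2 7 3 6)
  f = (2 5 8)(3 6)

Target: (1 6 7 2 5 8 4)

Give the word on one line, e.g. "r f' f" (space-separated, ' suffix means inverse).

  after f': (2 8 5)(3 6)
  after r': (1 6 7 2 5 8 4)

f' r'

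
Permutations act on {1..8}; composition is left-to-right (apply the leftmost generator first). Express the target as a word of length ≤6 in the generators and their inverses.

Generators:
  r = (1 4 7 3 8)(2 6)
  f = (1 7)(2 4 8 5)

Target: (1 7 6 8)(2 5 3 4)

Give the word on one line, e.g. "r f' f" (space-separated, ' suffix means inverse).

  after r': (1 8 3 7 4)(2 6)
  after f': (1 4 7 2 6 5 8 3)
  after r': (3 8 7 6 5)
  after f': (1 7 6 8)(2 5 3 4)

r' f' r' f'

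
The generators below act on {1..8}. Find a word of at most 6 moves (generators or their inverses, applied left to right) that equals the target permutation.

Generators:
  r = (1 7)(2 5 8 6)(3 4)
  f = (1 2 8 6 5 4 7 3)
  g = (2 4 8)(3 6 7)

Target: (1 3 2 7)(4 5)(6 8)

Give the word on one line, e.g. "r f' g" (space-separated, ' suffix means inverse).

  after r': (1 7)(2 6 8 5)(3 4)
  after g: (1 3 8 5 4 6 2 7)
  after r': (1 4 8 2)(3 5)
  after r': (1 3 2 7)(4 5)(6 8)

r' g r' r'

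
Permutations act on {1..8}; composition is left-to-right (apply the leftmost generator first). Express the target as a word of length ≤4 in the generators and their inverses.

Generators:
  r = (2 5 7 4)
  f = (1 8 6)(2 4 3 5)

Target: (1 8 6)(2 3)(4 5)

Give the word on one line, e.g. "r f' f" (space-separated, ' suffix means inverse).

f' f'

  after f': (1 6 8)(2 5 3 4)
  after f': (1 8 6)(2 3)(4 5)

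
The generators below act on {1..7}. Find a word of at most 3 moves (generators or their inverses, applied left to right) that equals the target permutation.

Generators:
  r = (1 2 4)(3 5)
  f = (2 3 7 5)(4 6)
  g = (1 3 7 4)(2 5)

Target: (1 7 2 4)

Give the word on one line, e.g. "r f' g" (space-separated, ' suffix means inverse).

  after r: (1 2 4)(3 5)
  after f': (1 5 2 6 4)(3 7)
  after f': (1 7 2 4)

r f' f'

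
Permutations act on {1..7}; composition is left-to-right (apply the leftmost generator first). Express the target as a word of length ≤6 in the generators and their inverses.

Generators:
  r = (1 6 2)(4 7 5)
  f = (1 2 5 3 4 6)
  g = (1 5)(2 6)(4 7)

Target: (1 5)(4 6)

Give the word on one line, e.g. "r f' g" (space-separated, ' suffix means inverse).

  after g: (1 5)(2 6)(4 7)
  after r': (1 7 5 2)
  after r': (1 4 5 6)
  after g: (1 7 4)(2 6 5)
  after r: (1 5)(4 6)

g r' r' g r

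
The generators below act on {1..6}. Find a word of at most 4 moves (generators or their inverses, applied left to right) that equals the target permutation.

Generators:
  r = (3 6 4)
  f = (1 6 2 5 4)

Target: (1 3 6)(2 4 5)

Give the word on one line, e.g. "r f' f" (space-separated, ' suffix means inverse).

  after f': (1 4 5 2 6)
  after r: (1 3 6)(2 4 5)

f' r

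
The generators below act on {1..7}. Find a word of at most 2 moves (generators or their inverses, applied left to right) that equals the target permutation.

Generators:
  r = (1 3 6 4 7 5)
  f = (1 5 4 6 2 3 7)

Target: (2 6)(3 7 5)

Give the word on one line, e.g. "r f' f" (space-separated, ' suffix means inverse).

r' f'

  after r': (1 5 7 4 6 3)
  after f': (2 6)(3 7 5)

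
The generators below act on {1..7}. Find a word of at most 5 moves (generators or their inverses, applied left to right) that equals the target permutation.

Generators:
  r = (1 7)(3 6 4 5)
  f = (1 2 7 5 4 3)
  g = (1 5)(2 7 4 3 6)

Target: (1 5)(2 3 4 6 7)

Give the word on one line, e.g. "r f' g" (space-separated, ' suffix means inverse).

f g f

  after f: (1 2 7 5 4 3)
  after g: (1 7)(2 4 6)(3 5)
  after f: (1 5)(2 3 4 6 7)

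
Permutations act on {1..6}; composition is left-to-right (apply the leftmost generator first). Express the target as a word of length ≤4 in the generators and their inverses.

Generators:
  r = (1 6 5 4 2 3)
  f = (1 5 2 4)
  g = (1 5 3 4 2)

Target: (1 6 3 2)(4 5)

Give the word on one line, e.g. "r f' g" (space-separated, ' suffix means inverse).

  after r: (1 6 5 4 2 3)
  after f: (1 6 2 3 5)
  after g': (1 6 4 3)(2 5)
  after g': (1 6 3 2)(4 5)

r f g' g'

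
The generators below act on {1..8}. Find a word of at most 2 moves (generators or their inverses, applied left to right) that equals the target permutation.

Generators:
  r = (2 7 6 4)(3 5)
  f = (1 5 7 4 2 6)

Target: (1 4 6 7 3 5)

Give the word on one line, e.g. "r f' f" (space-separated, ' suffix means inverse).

  after f': (1 6 2 4 7 5)
  after r: (1 4 6 7 3 5)

f' r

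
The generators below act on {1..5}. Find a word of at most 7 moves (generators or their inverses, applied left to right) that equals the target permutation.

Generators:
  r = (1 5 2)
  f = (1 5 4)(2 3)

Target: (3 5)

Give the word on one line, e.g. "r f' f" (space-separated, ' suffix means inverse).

f f r' f' r'

  after f: (1 5 4)(2 3)
  after f: (1 4 5)
  after r': (1 4)(2 5)
  after f': (1 5 3 2)
  after r': (3 5)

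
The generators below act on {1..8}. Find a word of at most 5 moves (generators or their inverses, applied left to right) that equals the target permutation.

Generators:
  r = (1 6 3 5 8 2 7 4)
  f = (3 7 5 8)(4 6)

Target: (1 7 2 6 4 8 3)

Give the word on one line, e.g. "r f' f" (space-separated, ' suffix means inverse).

f r r f

  after f: (3 7 5 8)(4 6)
  after r: (1 6)(2 7 8 5)(3 4)
  after r: (1 3)(2 4 5 7)
  after f: (1 7 2 6 4 8 3)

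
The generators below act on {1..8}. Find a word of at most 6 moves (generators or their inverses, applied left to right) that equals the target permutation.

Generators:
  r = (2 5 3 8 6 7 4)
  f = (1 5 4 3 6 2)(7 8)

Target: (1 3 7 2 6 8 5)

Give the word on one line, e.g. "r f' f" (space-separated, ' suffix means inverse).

  after r: (2 5 3 8 6 7 4)
  after f': (1 2)(3 7 5 4 6 8)
  after f': (1 6 7)(3 8 4)
  after f': (1 3 7 2 6 8 5)

r f' f' f'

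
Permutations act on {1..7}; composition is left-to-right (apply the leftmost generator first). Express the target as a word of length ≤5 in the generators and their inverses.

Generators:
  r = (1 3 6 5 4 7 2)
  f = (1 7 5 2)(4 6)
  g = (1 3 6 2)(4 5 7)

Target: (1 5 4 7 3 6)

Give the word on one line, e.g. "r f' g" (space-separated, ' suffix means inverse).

  after f': (1 2 5 7)(4 6)
  after g: (2 7 3 6 5 4)
  after f: (1 7 3 4)(2 5 6)
  after f: (1 5 4 7 3 6)

f' g f f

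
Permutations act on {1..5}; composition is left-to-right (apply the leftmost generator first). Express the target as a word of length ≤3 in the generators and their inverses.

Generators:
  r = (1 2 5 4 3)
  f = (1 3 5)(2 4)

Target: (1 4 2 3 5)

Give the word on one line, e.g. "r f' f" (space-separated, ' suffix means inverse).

  after r': (1 3 4 5 2)
  after r': (1 4 2 3 5)

r' r'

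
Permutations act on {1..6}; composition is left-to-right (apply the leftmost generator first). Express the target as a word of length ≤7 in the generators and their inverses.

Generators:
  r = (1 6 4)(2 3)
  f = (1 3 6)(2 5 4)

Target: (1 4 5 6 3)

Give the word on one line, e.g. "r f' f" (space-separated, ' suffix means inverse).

r' f f r' f

  after r': (1 4 6)(2 3)
  after f: (1 2 6 3 5 4)
  after f: (1 5 2)(3 4)
  after r': (1 5 3 6)(2 4)
  after f: (1 4 5 6 3)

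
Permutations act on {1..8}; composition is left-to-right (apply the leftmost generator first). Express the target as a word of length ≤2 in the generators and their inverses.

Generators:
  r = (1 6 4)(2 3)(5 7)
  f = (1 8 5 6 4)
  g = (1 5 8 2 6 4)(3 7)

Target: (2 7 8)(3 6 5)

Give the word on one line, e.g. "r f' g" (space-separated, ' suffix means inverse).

  after r': (1 4 6)(2 3)(5 7)
  after g: (2 7 8)(3 6 5)

r' g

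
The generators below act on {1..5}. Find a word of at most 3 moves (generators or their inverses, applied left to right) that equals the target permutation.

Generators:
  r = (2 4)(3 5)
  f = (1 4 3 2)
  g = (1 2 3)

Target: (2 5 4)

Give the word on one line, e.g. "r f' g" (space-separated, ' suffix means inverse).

f' r' f'

  after f': (1 2 3 4)
  after r': (1 4)(2 5 3)
  after f': (2 5 4)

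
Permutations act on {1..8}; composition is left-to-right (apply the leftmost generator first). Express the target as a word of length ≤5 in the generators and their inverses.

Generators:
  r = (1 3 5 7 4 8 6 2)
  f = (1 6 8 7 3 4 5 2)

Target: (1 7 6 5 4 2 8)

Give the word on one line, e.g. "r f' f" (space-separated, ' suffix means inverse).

  after f: (1 6 8 7 3 4 5 2)
  after r': (1 8 5 6 4 3 7)
  after r': (1 4)(2 6 7)(3 5 8)
  after r': (1 7 6 5 4 2 8)

f r' r' r'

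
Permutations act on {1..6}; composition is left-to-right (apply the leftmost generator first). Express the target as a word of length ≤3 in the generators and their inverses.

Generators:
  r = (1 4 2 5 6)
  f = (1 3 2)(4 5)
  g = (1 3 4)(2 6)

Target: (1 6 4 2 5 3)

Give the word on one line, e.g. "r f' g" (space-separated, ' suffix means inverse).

r' f'

  after r': (1 6 5 2 4)
  after f': (1 6 4 2 5 3)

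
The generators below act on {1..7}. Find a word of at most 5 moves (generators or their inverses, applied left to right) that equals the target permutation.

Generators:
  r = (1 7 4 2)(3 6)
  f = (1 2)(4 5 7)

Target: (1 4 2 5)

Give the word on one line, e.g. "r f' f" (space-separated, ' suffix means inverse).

f' r' r' f' f'

  after f': (1 2)(4 7 5)
  after r': (1 4)(3 6)(5 7)
  after r': (1 7 5)(2 4)
  after f': (1 5 2 7 4)
  after f': (1 4 2 5)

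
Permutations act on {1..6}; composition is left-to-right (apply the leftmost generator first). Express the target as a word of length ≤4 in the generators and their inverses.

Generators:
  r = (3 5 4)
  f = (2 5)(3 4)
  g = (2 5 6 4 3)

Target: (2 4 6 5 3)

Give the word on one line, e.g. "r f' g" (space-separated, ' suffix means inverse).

  after g': (2 3 4 6 5)
  after f: (2 4 6)
  after r: (2 3 5 4 6)
  after f: (2 4 6 5 3)

g' f r f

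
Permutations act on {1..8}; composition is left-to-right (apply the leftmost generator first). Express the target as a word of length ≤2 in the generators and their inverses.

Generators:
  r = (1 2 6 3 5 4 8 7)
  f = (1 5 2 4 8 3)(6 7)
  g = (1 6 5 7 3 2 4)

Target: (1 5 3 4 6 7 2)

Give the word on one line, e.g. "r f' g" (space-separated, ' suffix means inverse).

g g

  after g: (1 6 5 7 3 2 4)
  after g: (1 5 3 4 6 7 2)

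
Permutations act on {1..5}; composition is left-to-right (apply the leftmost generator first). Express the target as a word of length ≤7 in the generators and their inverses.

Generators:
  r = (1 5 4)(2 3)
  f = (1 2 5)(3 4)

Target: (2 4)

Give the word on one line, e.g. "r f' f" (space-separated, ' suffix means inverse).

  after r: (1 5 4)(2 3)
  after f': (1 2 4 5 3)
  after r: (1 3 5 2)
  after f': (1 4 3 2 5)
  after r: (2 4)

r f' r f' r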